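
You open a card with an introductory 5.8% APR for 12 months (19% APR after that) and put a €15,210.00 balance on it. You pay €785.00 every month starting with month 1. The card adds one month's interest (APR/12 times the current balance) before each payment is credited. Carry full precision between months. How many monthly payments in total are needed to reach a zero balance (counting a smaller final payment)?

21 months

Promo months 1–12 at r₀ = 5.8%/12 = 0.00483333; months 13+ at r₁ = 19%/12 = 0.0158333.
After month 12: iterate B ← B·(1+r₀) − €785.00 for 12 months → €6,441.52.
Then at r₁ with €785.00/mo: n₂ = −ln(1 − r₁·B/P)/ln(1+r₁) ≈ 8.86 → 9 more payments.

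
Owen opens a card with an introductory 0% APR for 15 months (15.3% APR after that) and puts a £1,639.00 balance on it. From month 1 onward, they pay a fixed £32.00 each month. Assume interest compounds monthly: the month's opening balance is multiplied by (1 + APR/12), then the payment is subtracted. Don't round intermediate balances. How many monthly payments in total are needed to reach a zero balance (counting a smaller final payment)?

64 months

Promo months 1–15 at r₀ = 0%/12 = 0; months 16+ at r₁ = 15.3%/12 = 0.01275.
After month 15 (no interest yet): B = £1,639.00 − 15·£32.00 = £1,159.00.
Then at r₁ with £32.00/mo: n₂ = −ln(1 − r₁·B/P)/ln(1+r₁) ≈ 48.90 → 49 more payments.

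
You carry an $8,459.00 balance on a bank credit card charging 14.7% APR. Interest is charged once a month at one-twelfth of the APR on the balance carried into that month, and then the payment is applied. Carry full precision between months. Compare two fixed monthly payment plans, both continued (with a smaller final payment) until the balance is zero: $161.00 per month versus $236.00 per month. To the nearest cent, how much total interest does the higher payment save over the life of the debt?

Monthly rate r = 14.7%/12 = 1.225% = 0.01225.
At $161.00/mo: n = ⌈−ln(1 − rB₀/P)/ln(1+r)⌉ = 85 payments (last $119.30); total interest = total paid − $8,459.00 = $5,184.30.
At $236.00/mo: 48 payments (last $115.18); total interest $2,748.18.
Interest saved = $5,184.30 − $2,748.18 = $2,436.12.

$2,436.12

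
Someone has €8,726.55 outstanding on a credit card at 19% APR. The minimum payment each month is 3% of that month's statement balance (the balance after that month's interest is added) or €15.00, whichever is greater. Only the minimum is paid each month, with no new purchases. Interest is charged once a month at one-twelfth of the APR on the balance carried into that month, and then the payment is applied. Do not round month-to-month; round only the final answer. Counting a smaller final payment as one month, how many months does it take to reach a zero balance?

Monthly rate r = 19%/12 = 1.58333% = 0.0158333.
While 3% of the post-interest balance exceeds €15.00, each month B ← (B·(1+r))·(1 − 0.03), i.e. B shrinks by the factor (1+r)·0.97 = 0.98536.
This holds for months 1–195. Entering month 196 the balance is €491.71; 3% of the post-interest balance is now below €15.00, so the flat €15.00 minimum applies from here.
From month 196 a fixed €15.00 at rate r clears €491.71 in 47 more payments. Total: 195 + 47 = 242 months.

242 months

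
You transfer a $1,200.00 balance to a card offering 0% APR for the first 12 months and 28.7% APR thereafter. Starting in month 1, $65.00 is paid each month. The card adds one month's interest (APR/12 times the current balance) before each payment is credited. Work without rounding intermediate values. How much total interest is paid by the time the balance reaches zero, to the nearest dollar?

$42

Promo months 1–12 at r₀ = 0%/12 = 0; months 13+ at r₁ = 28.7%/12 = 0.0239167.
After month 12 (no interest yet): B = $1,200.00 − 12·$65.00 = $420.00.
Then at r₁ with $65.00/mo: n₂ = −ln(1 − r₁·B/P)/ln(1+r₁) ≈ 7.10 → 8 more payments.
Total paid = 19·$65.00 + $6.74 = $1,241.74; interest = $1,241.74 − $1,200.00 = $41.74.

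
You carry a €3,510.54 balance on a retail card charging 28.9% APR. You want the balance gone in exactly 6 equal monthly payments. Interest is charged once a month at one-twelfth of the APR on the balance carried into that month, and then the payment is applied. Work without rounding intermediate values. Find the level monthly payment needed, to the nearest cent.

€635.39

Monthly rate r = 28.9%/12 = 2.40833% = 0.0240833.
Level-payment amortization: P = B₀·r / (1 − (1+r)^(−n)) = 3510.54·0.0240833 / (1 − 1.02408^(−6)).
Denominator 1 − (1+r)^(−6) = 0.133061658.
P = 84.5455 / 0.133061658 ≈ 635.39.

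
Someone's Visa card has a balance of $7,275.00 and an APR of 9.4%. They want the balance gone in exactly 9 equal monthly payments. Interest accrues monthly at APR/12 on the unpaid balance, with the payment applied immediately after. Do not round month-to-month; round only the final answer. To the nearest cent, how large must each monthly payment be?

Monthly rate r = 9.4%/12 = 0.783333% = 0.00783333.
Level-payment amortization: P = B₀·r / (1 − (1+r)^(−n)) = 7275.00·0.00783333 / (1 − 1.00783^(−9)).
Denominator 1 − (1+r)^(−9) = 0.0678162327.
P = 56.9875 / 0.0678162327 ≈ 840.32.

$840.32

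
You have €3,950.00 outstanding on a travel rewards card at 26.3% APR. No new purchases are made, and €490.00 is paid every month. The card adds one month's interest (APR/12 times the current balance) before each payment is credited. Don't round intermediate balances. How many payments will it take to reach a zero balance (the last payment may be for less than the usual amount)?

Monthly rate r = 26.3%/12 = 2.19167% = 0.0219167.
Recurrence: B ← B·(1+r) − €490.00.
Month 1: interest €86.57; balance after payment €3,546.57.
Month 2: interest €77.73; balance after payment €3,134.30.
Closed form: n = −ln(1 − rB₀/P)/ln(1+r) = −ln(0.82332)/ln(1.02192) ≈ 8.967, so the balance reaches zero during payment 9.

9 months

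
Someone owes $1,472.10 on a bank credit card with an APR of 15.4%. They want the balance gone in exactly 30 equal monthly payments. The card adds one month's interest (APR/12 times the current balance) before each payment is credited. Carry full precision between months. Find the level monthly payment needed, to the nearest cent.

Monthly rate r = 15.4%/12 = 1.28333% = 0.0128333.
Level-payment amortization: P = B₀·r / (1 − (1+r)^(−n)) = 1472.10·0.0128333 / (1 − 1.01283^(−30)).
Denominator 1 − (1+r)^(−30) = 0.317880569.
P = 18.8919 / 0.317880569 ≈ 59.43.

$59.43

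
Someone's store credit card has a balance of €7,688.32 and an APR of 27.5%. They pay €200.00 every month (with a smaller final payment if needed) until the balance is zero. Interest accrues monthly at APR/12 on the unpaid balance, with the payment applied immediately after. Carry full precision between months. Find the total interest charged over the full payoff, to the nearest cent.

€11,097.58

Monthly rate r = 27.5%/12 = 2.29167% = 0.0229167.
Payoff takes n = ⌈−ln(1 − rB₀/P)/ln(1+r)⌉ = ⌈93.929⌉ = 94 payments; the last is €185.90.
Total paid = 93·€200.00 + €185.90 = €18,785.90.
Total interest = total paid − principal = €18,785.90 − €7,688.32 = €11,097.58.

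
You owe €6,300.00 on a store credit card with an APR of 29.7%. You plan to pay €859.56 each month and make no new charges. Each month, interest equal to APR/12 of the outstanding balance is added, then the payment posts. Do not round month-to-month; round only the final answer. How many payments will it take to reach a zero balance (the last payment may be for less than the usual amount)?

Monthly rate r = 29.7%/12 = 2.475% = 0.02475.
Recurrence: B ← B·(1+r) − €859.56.
Month 1: interest €155.92; balance after payment €5,596.36.
Month 2: interest €138.51; balance after payment €4,875.32.
Closed form: n = −ln(1 − rB₀/P)/ln(1+r) = −ln(0.8186)/ln(1.02475) ≈ 8.187, so the balance reaches zero during payment 9.

9 months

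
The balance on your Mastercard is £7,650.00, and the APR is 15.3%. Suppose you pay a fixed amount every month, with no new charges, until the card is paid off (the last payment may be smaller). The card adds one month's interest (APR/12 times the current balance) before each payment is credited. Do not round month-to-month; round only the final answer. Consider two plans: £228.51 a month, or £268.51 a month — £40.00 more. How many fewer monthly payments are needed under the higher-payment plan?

8 fewer payments

Monthly rate r = 15.3%/12 = 1.275% = 0.01275.
At £228.51/mo: n = ⌈−ln(1 − rB₀/P)/ln(1+r)⌉ = 44 payments (last £213.07); total interest = total paid − £7,650.00 = £2,389.00.
At £268.51/mo: 36 payments (last £169.02); total interest £1,916.87.
Payments saved = 44 − 36 = 8.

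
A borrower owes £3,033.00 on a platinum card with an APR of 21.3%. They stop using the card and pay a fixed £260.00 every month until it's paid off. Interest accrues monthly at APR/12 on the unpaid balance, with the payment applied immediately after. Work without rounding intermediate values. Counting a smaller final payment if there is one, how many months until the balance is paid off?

Monthly rate r = 21.3%/12 = 1.775% = 0.01775.
Recurrence: B ← B·(1+r) − £260.00.
Month 1: interest £53.84; balance after payment £2,826.84.
Month 2: interest £50.18; balance after payment £2,617.01.
Closed form: n = −ln(1 − rB₀/P)/ln(1+r) = −ln(0.79294)/ln(1.01775) ≈ 13.187, so the balance reaches zero during payment 14.

14 months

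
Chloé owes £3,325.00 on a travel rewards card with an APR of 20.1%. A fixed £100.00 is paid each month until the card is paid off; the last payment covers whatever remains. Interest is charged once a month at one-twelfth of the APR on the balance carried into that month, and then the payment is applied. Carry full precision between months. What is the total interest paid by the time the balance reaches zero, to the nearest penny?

£1,575.56

Monthly rate r = 20.1%/12 = 1.675% = 0.01675.
Payoff takes n = ⌈−ln(1 − rB₀/P)/ln(1+r)⌉ = ⌈49.006⌉ = 50 payments; the last is £0.56.
Total paid = 49·£100.00 + £0.56 = £4,900.56.
Total interest = total paid − principal = £4,900.56 − £3,325.00 = £1,575.56.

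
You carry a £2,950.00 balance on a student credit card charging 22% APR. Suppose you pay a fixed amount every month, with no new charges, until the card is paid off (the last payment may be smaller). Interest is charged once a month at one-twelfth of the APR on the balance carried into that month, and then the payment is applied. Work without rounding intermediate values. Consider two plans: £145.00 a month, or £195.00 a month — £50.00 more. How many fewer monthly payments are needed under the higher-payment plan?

Monthly rate r = 22%/12 = 1.83333% = 0.0183333.
At £145.00/mo: n = ⌈−ln(1 − rB₀/P)/ln(1+r)⌉ = 26 payments (last £100.91); total interest = total paid − £2,950.00 = £775.91.
At £195.00/mo: 18 payments (last £171.78); total interest £536.78.
Payments saved = 26 − 18 = 8.

8 fewer payments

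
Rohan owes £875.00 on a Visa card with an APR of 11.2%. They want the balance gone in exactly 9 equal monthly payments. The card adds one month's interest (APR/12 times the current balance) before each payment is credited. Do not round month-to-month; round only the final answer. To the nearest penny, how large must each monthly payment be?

Monthly rate r = 11.2%/12 = 0.933333% = 0.00933333.
Level-payment amortization: P = B₀·r / (1 − (1+r)^(−n)) = 875.00·0.00933333 / (1 − 1.00933^(−9)).
Denominator 1 − (1+r)^(−9) = 0.0802104841.
P = 8.16667 / 0.0802104841 ≈ 101.82.

£101.82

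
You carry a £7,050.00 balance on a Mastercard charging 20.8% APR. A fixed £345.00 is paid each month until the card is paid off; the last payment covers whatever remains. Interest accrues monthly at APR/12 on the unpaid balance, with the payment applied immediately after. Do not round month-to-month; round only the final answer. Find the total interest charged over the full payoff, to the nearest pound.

£1,729

Monthly rate r = 20.8%/12 = 1.73333% = 0.0173333.
Payoff takes n = ⌈−ln(1 − rB₀/P)/ln(1+r)⌉ = ⌈25.445⌉ = 26 payments; the last is £154.30.
Total paid = 25·£345.00 + £154.30 = £8,779.30.
Total interest = total paid − principal = £8,779.30 − £7,050.00 = £1,729.30.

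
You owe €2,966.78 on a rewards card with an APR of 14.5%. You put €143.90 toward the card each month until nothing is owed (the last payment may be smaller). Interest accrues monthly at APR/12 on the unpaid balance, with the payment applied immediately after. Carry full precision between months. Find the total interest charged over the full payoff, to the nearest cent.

€465.96

Monthly rate r = 14.5%/12 = 1.20833% = 0.0120833.
Payoff takes n = ⌈−ln(1 − rB₀/P)/ln(1+r)⌉ = ⌈23.854⌉ = 24 payments; the last is €123.04.
Total paid = 23·€143.90 + €123.04 = €3,432.74.
Total interest = total paid − principal = €3,432.74 − €2,966.78 = €465.96.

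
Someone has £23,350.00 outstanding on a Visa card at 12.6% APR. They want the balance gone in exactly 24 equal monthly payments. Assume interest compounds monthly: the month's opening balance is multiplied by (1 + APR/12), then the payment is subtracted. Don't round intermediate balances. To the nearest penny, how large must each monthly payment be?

£1,105.72

Monthly rate r = 12.6%/12 = 1.05% = 0.0105.
Level-payment amortization: P = B₀·r / (1 − (1+r)^(−n)) = 23350.00·0.0105 / (1 − 1.0105^(−24)).
Denominator 1 − (1+r)^(−24) = 0.221733438.
P = 245.175 / 0.221733438 ≈ 1105.72.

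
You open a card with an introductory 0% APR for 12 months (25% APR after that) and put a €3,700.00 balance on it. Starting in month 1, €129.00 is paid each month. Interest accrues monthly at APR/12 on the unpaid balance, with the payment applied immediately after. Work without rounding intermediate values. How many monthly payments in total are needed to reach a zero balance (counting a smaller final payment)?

Promo months 1–12 at r₀ = 0%/12 = 0; months 13+ at r₁ = 25%/12 = 0.0208333.
After month 12 (no interest yet): B = €3,700.00 − 12·€129.00 = €2,152.00.
Then at r₁ with €129.00/mo: n₂ = −ln(1 − r₁·B/P)/ln(1+r₁) ≈ 20.71 → 21 more payments.

33 payments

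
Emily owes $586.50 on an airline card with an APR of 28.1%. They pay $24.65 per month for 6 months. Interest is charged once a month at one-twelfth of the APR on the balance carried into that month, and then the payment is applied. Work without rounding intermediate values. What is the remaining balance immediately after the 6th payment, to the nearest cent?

Monthly rate r = 28.1%/12 = 2.34167% = 0.0234167.
Each month: B ← B·(1+r) − $24.65.
Month 1: interest $13.73; balance after payment $575.58.
Month 2: interest $13.48; balance after payment $564.41.
Month 3: interest $13.22; balance after payment $552.98.
Month 4: interest $12.95; balance after payment $541.28.
Month 5: interest $12.67; balance after payment $529.30.
Month 6: interest $12.39; balance after payment $517.05.

$517.05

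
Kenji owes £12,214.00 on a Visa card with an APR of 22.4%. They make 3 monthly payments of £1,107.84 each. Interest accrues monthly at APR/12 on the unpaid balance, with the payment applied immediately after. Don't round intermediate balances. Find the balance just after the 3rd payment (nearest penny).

Monthly rate r = 22.4%/12 = 1.86667% = 0.0186667.
Each month: B ← B·(1+r) − £1,107.84.
Month 1: interest £227.99; balance after payment £11,334.15.
Month 2: interest £211.57; balance after payment £10,437.89.
Month 3: interest £194.84; balance after payment £9,524.89.

£9,524.89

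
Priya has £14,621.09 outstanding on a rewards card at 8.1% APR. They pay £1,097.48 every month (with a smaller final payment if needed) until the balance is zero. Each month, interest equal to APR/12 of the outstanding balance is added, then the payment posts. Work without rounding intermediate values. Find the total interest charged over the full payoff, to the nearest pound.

Monthly rate r = 8.1%/12 = 0.675% = 0.00675.
Payoff takes n = ⌈−ln(1 − rB₀/P)/ln(1+r)⌉ = ⌈14.007⌉ = 15 payments; the last is £7.73.
Total paid = 14·£1,097.48 + £7.73 = £15,372.45.
Total interest = total paid − principal = £15,372.45 − £14,621.09 = £751.36.

£751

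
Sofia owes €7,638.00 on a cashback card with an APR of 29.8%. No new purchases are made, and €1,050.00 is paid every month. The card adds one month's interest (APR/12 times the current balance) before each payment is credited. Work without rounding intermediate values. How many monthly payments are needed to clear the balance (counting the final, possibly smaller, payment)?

Monthly rate r = 29.8%/12 = 2.48333% = 0.0248333.
Recurrence: B ← B·(1+r) − €1,050.00.
Month 1: interest €189.68; balance after payment €6,777.68.
Month 2: interest €168.31; balance after payment €5,895.99.
Closed form: n = −ln(1 − rB₀/P)/ln(1+r) = −ln(0.81936)/ln(1.02483) ≈ 8.122, so the balance reaches zero during payment 9.

9 months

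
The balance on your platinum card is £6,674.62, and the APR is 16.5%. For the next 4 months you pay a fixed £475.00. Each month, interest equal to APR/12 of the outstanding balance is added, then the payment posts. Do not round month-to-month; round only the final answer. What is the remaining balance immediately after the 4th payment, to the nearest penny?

£5,109.82

Monthly rate r = 16.5%/12 = 1.375% = 0.01375.
Each month: B ← B·(1+r) − £475.00.
Month 1: interest £91.78; balance after payment £6,291.40.
Month 2: interest £86.51; balance after payment £5,902.90.
Month 3: interest £81.16; balance after payment £5,509.07.
Month 4: interest £75.75; balance after payment £5,109.82.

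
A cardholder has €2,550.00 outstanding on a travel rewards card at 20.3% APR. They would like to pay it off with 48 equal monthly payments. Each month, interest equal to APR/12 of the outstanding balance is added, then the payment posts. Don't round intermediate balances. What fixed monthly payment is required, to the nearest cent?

€78.01

Monthly rate r = 20.3%/12 = 1.69167% = 0.0169167.
Level-payment amortization: P = B₀·r / (1 − (1+r)^(−n)) = 2550.00·0.0169167 / (1 − 1.01692^(−48)).
Denominator 1 − (1+r)^(−48) = 0.553005202.
P = 43.1375 / 0.553005202 ≈ 78.01.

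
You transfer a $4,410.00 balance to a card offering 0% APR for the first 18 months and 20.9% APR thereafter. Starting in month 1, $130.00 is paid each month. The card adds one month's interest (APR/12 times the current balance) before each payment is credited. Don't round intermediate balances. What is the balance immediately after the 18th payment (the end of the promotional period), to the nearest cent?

$2,070.00

Promo months 1–18 at r₀ = 0%/12 = 0; months 19+ at r₁ = 20.9%/12 = 0.0174167.
After month 18 (no interest yet): B = $4,410.00 − 18·$130.00 = $2,070.00.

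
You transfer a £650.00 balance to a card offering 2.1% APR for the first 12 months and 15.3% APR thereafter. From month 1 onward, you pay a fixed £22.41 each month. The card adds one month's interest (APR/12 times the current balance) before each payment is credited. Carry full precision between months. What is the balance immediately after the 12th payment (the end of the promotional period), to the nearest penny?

Promo months 1–12 at r₀ = 2.1%/12 = 0.00175; months 13+ at r₁ = 15.3%/12 = 0.01275.
After month 12: iterate B ← B·(1+r₀) − £22.41 for 12 months → £392.26.

£392.26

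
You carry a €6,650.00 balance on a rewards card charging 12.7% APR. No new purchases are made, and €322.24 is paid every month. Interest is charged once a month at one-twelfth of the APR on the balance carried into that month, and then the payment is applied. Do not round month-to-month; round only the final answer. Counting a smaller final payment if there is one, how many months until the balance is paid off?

24 payments

Monthly rate r = 12.7%/12 = 1.05833% = 0.0105833.
Recurrence: B ← B·(1+r) − €322.24.
Month 1: interest €70.38; balance after payment €6,398.14.
Month 2: interest €67.71; balance after payment €6,143.61.
Closed form: n = −ln(1 − rB₀/P)/ln(1+r) = −ln(0.78159)/ln(1.01058) ≈ 23.407, so the balance reaches zero during payment 24.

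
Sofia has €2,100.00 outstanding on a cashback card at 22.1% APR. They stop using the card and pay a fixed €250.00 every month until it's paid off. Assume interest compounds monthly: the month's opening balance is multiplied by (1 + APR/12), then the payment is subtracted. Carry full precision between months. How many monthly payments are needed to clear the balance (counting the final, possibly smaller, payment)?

Monthly rate r = 22.1%/12 = 1.84167% = 0.0184167.
Recurrence: B ← B·(1+r) − €250.00.
Month 1: interest €38.68; balance after payment €1,888.68.
Month 2: interest €34.78; balance after payment €1,673.46.
Closed form: n = −ln(1 − rB₀/P)/ln(1+r) = −ln(0.8453)/ln(1.01842) ≈ 9.209, so the balance reaches zero during payment 10.

10 payments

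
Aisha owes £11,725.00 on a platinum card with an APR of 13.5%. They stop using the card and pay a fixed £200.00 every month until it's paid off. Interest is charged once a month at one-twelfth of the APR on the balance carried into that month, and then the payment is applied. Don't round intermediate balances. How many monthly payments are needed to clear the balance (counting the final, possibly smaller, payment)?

Monthly rate r = 13.5%/12 = 1.125% = 0.01125.
Recurrence: B ← B·(1+r) − £200.00.
Month 1: interest £131.91; balance after payment £11,656.91.
Month 2: interest £131.14; balance after payment £11,588.05.
Closed form: n = −ln(1 − rB₀/P)/ln(1+r) = −ln(0.34047)/ln(1.01125) ≈ 96.309, so the balance reaches zero during payment 97.

97 payments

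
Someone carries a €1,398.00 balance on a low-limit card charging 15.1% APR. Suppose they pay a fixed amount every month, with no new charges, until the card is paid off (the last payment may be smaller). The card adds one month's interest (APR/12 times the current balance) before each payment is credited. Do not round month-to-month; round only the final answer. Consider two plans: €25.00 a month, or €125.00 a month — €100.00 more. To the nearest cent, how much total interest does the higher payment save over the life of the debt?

Monthly rate r = 15.1%/12 = 1.25833% = 0.0125833.
At €25.00/mo: n = ⌈−ln(1 − rB₀/P)/ln(1+r)⌉ = 98 payments (last €6.59); total interest = total paid − €1,398.00 = €1,033.59.
At €125.00/mo: 13 payments (last €16.25); total interest €118.25.
Interest saved = €1,033.59 − €118.25 = €915.34.

€915.34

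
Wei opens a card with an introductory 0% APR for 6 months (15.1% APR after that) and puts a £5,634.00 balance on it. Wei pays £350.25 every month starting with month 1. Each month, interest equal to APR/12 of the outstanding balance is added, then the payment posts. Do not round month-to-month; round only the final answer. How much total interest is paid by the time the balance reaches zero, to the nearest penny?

Promo months 1–6 at r₀ = 0%/12 = 0; months 7+ at r₁ = 15.1%/12 = 0.0125833.
After month 6 (no interest yet): B = £5,634.00 − 6·£350.25 = £3,532.50.
Then at r₁ with £350.25/mo: n₂ = −ln(1 − r₁·B/P)/ln(1+r₁) ≈ 10.85 → 11 more payments.
Total paid = 16·£350.25 + £299.12 = £5,903.12; interest = £5,903.12 − £5,634.00 = £269.12.

£269.12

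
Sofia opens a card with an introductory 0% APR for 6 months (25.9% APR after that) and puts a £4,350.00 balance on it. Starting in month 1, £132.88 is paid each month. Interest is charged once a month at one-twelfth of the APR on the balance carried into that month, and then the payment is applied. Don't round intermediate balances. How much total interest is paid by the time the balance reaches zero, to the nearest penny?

£1,802.44

Promo months 1–6 at r₀ = 0%/12 = 0; months 7+ at r₁ = 25.9%/12 = 0.0215833.
After month 6 (no interest yet): B = £4,350.00 − 6·£132.88 = £3,552.72.
Then at r₁ with £132.88/mo: n₂ = −ln(1 − r₁·B/P)/ln(1+r₁) ≈ 40.30 → 41 more payments.
Total paid = 46·£132.88 + £39.96 = £6,152.44; interest = £6,152.44 − £4,350.00 = £1,802.44.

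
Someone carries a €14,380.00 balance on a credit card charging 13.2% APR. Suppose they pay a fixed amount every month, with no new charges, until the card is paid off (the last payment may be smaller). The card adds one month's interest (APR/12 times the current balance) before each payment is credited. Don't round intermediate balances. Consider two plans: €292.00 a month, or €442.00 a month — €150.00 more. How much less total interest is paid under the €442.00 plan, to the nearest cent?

Monthly rate r = 13.2%/12 = 1.1% = 0.011.
At €292.00/mo: n = ⌈−ln(1 − rB₀/P)/ln(1+r)⌉ = 72 payments (last €94.37); total interest = total paid − €14,380.00 = €6,446.37.
At €442.00/mo: 41 payments (last €217.65); total interest €3,517.65.
Interest saved = €6,446.37 − €3,517.65 = €2,928.72.

€2,928.72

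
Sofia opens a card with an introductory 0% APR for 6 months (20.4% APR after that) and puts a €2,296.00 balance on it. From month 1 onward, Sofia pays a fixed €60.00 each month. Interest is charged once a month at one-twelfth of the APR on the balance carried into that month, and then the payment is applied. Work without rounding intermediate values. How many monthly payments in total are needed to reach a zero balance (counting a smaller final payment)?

Promo months 1–6 at r₀ = 0%/12 = 0; months 7+ at r₁ = 20.4%/12 = 0.017.
After month 6 (no interest yet): B = €2,296.00 − 6·€60.00 = €1,936.00.
Then at r₁ with €60.00/mo: n₂ = −ln(1 − r₁·B/P)/ln(1+r₁) ≈ 47.18 → 48 more payments.

54 payments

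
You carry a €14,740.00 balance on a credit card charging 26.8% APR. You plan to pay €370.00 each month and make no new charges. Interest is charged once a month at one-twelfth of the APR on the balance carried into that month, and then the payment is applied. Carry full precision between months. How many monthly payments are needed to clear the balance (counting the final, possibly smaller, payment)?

100 payments

Monthly rate r = 26.8%/12 = 2.23333% = 0.0223333.
Recurrence: B ← B·(1+r) − €370.00.
Month 1: interest €329.19; balance after payment €14,699.19.
Month 2: interest €328.28; balance after payment €14,657.48.
Closed form: n = −ln(1 − rB₀/P)/ln(1+r) = −ln(0.11029)/ln(1.02233) ≈ 99.814, so the balance reaches zero during payment 100.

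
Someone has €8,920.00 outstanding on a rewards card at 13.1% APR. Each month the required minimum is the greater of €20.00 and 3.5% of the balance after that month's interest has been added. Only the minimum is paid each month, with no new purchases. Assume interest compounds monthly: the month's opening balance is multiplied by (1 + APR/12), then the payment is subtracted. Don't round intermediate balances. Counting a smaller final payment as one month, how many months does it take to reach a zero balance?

146 months

Monthly rate r = 13.1%/12 = 1.09167% = 0.0109167.
While 3.5% of the post-interest balance exceeds €20.00, each month B ← (B·(1+r))·(1 − 0.035), i.e. B shrinks by the factor (1+r)·0.965 = 0.97553.
This holds for months 1–112. Entering month 113 the balance is €556.60; 3.5% of the post-interest balance is now below €20.00, so the flat €20.00 minimum applies from here.
From month 113 a fixed €20.00 at rate r clears €556.60 in 34 more payments. Total: 112 + 34 = 146 months.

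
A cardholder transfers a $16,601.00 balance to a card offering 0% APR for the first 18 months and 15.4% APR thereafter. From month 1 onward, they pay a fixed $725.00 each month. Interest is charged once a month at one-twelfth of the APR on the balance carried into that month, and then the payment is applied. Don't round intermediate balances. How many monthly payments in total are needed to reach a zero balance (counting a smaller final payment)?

Promo months 1–18 at r₀ = 0%/12 = 0; months 19+ at r₁ = 15.4%/12 = 0.0128333.
After month 18 (no interest yet): B = $16,601.00 − 18·$725.00 = $3,551.00.
Then at r₁ with $725.00/mo: n₂ = −ln(1 − r₁·B/P)/ln(1+r₁) ≈ 5.09 → 6 more payments.

24 months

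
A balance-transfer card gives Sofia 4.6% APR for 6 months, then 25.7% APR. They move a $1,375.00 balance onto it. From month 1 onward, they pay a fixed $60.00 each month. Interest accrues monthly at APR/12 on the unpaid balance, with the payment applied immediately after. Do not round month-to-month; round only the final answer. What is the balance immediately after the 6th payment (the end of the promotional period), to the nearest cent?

Promo months 1–6 at r₀ = 4.6%/12 = 0.00383333; months 7+ at r₁ = 25.7%/12 = 0.0214167.
After month 6: iterate B ← B·(1+r₀) − $60.00 for 6 months → $1,043.46.

$1,043.46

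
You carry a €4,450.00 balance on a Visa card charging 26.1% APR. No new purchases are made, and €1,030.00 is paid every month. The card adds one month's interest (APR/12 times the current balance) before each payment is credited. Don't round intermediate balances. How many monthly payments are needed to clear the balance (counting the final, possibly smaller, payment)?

5 payments

Monthly rate r = 26.1%/12 = 2.175% = 0.02175.
Recurrence: B ← B·(1+r) − €1,030.00.
Month 1: interest €96.79; balance after payment €3,516.79.
Month 2: interest €76.49; balance after payment €2,563.28.
Month 3: interest €55.75; balance after payment €1,589.03.
Month 4: interest €34.56; balance after payment €593.59.
Month 5: interest €12.91; balance after payment €0.00.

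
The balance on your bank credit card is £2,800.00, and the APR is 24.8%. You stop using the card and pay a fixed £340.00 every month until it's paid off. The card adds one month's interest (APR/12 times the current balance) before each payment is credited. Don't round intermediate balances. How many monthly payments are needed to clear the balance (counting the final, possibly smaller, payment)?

10 months

Monthly rate r = 24.8%/12 = 2.06667% = 0.0206667.
Recurrence: B ← B·(1+r) − £340.00.
Month 1: interest £57.87; balance after payment £2,517.87.
Month 2: interest £52.04; balance after payment £2,229.90.
Closed form: n = −ln(1 − rB₀/P)/ln(1+r) = −ln(0.8298)/ln(1.02067) ≈ 9.120, so the balance reaches zero during payment 10.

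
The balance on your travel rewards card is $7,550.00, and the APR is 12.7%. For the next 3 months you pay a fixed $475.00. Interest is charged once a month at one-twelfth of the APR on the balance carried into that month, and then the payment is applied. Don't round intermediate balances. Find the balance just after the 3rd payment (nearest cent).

Monthly rate r = 12.7%/12 = 1.05833% = 0.0105833.
Each month: B ← B·(1+r) − $475.00.
Month 1: interest $79.90; balance after payment $7,154.90.
Month 2: interest $75.72; balance after payment $6,755.63.
Month 3: interest $71.50; balance after payment $6,352.12.

$6,352.12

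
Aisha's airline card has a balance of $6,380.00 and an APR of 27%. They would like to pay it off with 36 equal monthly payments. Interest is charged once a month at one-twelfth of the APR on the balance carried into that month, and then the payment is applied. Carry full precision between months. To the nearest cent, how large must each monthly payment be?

$260.46

Monthly rate r = 27%/12 = 2.25% = 0.0225.
Level-payment amortization: P = B₀·r / (1 − (1+r)^(−n)) = 6380.00·0.0225 / (1 − 1.0225^(−36)).
Denominator 1 − (1+r)^(−36) = 0.55112998.
P = 143.55 / 0.55112998 ≈ 260.46.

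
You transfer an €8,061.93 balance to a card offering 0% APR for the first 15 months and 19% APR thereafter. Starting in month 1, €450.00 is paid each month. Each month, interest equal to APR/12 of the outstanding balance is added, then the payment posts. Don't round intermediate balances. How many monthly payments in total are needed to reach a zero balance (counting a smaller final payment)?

Promo months 1–15 at r₀ = 0%/12 = 0; months 16+ at r₁ = 19%/12 = 0.0158333.
After month 15 (no interest yet): B = €8,061.93 − 15·€450.00 = €1,311.93.
Then at r₁ with €450.00/mo: n₂ = −ln(1 − r₁·B/P)/ln(1+r₁) ≈ 3.01 → 4 more payments.

19 payments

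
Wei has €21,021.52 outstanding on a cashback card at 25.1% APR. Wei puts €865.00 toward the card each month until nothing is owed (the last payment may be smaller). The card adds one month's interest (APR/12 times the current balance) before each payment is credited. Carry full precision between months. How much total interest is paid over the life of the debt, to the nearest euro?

€8,645

Monthly rate r = 25.1%/12 = 2.09167% = 0.0209167.
Payoff takes n = ⌈−ln(1 − rB₀/P)/ln(1+r)⌉ = ⌈34.295⌉ = 35 payments; the last is €256.92.
Total paid = 34·€865.00 + €256.92 = €29,666.92.
Total interest = total paid − principal = €29,666.92 − €21,021.52 = €8,645.40.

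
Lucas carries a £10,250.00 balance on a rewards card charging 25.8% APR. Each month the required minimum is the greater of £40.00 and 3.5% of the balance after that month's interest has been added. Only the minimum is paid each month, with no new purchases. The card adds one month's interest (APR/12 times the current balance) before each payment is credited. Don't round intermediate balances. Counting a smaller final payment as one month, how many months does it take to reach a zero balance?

198 months

Monthly rate r = 25.8%/12 = 2.15% = 0.0215.
While 3.5% of the post-interest balance exceeds £40.00, each month B ← (B·(1+r))·(1 − 0.035), i.e. B shrinks by the factor (1+r)·0.965 = 0.98575.
This holds for months 1–155. Entering month 156 the balance is £1,107.66; 3.5% of the post-interest balance is now below £40.00, so the flat £40.00 minimum applies from here.
From month 156 a fixed £40.00 at rate r clears £1,107.66 in 43 more payments. Total: 155 + 43 = 198 months.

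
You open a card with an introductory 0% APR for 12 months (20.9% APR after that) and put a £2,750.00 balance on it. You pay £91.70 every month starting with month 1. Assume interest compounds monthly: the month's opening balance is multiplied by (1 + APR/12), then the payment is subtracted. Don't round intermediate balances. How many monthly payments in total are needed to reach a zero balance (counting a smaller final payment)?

34 months

Promo months 1–12 at r₀ = 0%/12 = 0; months 13+ at r₁ = 20.9%/12 = 0.0174167.
After month 12 (no interest yet): B = £2,750.00 − 12·£91.70 = £1,649.60.
Then at r₁ with £91.70/mo: n₂ = −ln(1 − r₁·B/P)/ln(1+r₁) ≈ 21.77 → 22 more payments.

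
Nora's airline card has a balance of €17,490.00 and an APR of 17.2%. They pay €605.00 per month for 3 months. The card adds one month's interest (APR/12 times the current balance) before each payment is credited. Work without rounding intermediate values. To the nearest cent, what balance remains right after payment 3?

Monthly rate r = 17.2%/12 = 1.43333% = 0.0143333.
Each month: B ← B·(1+r) − €605.00.
Month 1: interest €250.69; balance after payment €17,135.69.
Month 2: interest €245.61; balance after payment €16,776.30.
Month 3: interest €240.46; balance after payment €16,411.76.

€16,411.76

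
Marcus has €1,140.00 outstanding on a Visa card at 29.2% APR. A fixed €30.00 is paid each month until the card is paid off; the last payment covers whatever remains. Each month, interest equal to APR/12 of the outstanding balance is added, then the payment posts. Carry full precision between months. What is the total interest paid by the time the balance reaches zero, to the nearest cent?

Monthly rate r = 29.2%/12 = 2.43333% = 0.0243333.
Payoff takes n = ⌈−ln(1 − rB₀/P)/ln(1+r)⌉ = ⌈107.555⌉ = 108 payments; the last is €16.73.
Total paid = 107·€30.00 + €16.73 = €3,226.73.
Total interest = total paid − principal = €3,226.73 − €1,140.00 = €2,086.73.

€2,086.73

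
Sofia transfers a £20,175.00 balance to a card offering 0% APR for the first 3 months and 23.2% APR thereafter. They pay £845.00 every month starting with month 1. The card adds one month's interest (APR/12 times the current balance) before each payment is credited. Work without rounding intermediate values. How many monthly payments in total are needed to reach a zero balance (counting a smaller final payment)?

30 payments

Promo months 1–3 at r₀ = 0%/12 = 0; months 4+ at r₁ = 23.2%/12 = 0.0193333.
After month 3 (no interest yet): B = £20,175.00 − 3·£845.00 = £17,640.00.
Then at r₁ with £845.00/mo: n₂ = −ln(1 − r₁·B/P)/ln(1+r₁) ≈ 26.99 → 27 more payments.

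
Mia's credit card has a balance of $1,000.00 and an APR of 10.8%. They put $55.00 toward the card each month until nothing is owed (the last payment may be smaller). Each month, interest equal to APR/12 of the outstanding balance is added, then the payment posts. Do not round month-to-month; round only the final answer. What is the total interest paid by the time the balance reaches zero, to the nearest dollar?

$97

Monthly rate r = 10.8%/12 = 0.9% = 0.009.
Payoff takes n = ⌈−ln(1 − rB₀/P)/ln(1+r)⌉ = ⌈19.944⌉ = 20 payments; the last is $51.93.
Total paid = 19·$55.00 + $51.93 = $1,096.93.
Total interest = total paid − principal = $1,096.93 − $1,000.00 = $96.93.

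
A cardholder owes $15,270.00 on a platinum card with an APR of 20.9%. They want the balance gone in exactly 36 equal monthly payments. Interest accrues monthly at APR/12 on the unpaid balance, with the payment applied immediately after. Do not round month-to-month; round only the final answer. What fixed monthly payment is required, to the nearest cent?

$574.51

Monthly rate r = 20.9%/12 = 1.74167% = 0.0174167.
Level-payment amortization: P = B₀·r / (1 − (1+r)^(−n)) = 15270.00·0.0174167 / (1 − 1.01742^(−36)).
Denominator 1 − (1+r)^(−36) = 0.462916905.
P = 265.952 / 0.462916905 ≈ 574.51.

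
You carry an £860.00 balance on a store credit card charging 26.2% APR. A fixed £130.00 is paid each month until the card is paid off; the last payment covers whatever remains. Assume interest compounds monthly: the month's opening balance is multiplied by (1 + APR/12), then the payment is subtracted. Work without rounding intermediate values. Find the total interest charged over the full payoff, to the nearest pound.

£79

Monthly rate r = 26.2%/12 = 2.18333% = 0.0218333.
Payoff takes n = ⌈−ln(1 − rB₀/P)/ln(1+r)⌉ = ⌈7.222⌉ = 8 payments; the last is £29.17.
Total paid = 7·£130.00 + £29.17 = £939.17.
Total interest = total paid − principal = £939.17 − £860.00 = £79.17.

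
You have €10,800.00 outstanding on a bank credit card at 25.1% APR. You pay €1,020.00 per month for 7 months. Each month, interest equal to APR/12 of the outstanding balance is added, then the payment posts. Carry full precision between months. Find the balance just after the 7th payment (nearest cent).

€4,880.07

Monthly rate r = 25.1%/12 = 2.09167% = 0.0209167.
Each month: B ← B·(1+r) − €1,020.00.
Month 1: interest €225.90; balance after payment €10,005.90.
Month 2: interest €209.29; balance after payment €9,195.19.
Month 3: interest €192.33; balance after payment €8,367.52.
Month 4: interest €175.02; balance after payment €7,522.54.
Month 5: interest €157.35; balance after payment €6,659.89.
Month 6: interest €139.30; balance after payment €5,779.19.
Month 7: interest €120.88; balance after payment €4,880.07.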